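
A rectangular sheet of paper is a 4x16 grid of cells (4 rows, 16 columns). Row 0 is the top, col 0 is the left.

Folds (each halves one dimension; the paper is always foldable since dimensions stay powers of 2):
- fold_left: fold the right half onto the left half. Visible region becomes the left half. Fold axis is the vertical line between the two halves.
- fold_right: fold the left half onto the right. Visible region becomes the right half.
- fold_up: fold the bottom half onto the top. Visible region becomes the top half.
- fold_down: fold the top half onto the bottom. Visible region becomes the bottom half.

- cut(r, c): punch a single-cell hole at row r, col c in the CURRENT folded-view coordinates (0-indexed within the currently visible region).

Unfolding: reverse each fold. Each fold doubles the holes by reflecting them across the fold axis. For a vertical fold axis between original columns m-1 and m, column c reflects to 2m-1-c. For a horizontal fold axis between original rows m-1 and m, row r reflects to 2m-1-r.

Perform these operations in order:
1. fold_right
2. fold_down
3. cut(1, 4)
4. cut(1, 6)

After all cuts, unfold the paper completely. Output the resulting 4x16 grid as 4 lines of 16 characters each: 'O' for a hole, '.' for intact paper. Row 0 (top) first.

Op 1 fold_right: fold axis v@8; visible region now rows[0,4) x cols[8,16) = 4x8
Op 2 fold_down: fold axis h@2; visible region now rows[2,4) x cols[8,16) = 2x8
Op 3 cut(1, 4): punch at orig (3,12); cuts so far [(3, 12)]; region rows[2,4) x cols[8,16) = 2x8
Op 4 cut(1, 6): punch at orig (3,14); cuts so far [(3, 12), (3, 14)]; region rows[2,4) x cols[8,16) = 2x8
Unfold 1 (reflect across h@2): 4 holes -> [(0, 12), (0, 14), (3, 12), (3, 14)]
Unfold 2 (reflect across v@8): 8 holes -> [(0, 1), (0, 3), (0, 12), (0, 14), (3, 1), (3, 3), (3, 12), (3, 14)]

Answer: .O.O........O.O.
................
................
.O.O........O.O.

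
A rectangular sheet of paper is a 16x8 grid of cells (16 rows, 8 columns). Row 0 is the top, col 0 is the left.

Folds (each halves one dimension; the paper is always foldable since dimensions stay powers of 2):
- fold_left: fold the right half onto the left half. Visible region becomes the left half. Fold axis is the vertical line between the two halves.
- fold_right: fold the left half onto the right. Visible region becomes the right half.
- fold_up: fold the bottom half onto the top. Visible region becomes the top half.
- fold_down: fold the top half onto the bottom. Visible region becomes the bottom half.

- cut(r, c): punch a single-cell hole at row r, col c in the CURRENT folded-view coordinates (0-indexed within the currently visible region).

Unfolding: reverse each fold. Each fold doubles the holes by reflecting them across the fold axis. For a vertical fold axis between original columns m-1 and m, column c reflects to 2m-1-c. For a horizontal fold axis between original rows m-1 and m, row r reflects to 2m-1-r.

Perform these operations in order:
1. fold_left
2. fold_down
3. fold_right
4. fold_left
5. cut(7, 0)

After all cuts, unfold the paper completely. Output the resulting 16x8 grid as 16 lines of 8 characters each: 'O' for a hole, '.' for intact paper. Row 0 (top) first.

Answer: OOOOOOOO
........
........
........
........
........
........
........
........
........
........
........
........
........
........
OOOOOOOO

Derivation:
Op 1 fold_left: fold axis v@4; visible region now rows[0,16) x cols[0,4) = 16x4
Op 2 fold_down: fold axis h@8; visible region now rows[8,16) x cols[0,4) = 8x4
Op 3 fold_right: fold axis v@2; visible region now rows[8,16) x cols[2,4) = 8x2
Op 4 fold_left: fold axis v@3; visible region now rows[8,16) x cols[2,3) = 8x1
Op 5 cut(7, 0): punch at orig (15,2); cuts so far [(15, 2)]; region rows[8,16) x cols[2,3) = 8x1
Unfold 1 (reflect across v@3): 2 holes -> [(15, 2), (15, 3)]
Unfold 2 (reflect across v@2): 4 holes -> [(15, 0), (15, 1), (15, 2), (15, 3)]
Unfold 3 (reflect across h@8): 8 holes -> [(0, 0), (0, 1), (0, 2), (0, 3), (15, 0), (15, 1), (15, 2), (15, 3)]
Unfold 4 (reflect across v@4): 16 holes -> [(0, 0), (0, 1), (0, 2), (0, 3), (0, 4), (0, 5), (0, 6), (0, 7), (15, 0), (15, 1), (15, 2), (15, 3), (15, 4), (15, 5), (15, 6), (15, 7)]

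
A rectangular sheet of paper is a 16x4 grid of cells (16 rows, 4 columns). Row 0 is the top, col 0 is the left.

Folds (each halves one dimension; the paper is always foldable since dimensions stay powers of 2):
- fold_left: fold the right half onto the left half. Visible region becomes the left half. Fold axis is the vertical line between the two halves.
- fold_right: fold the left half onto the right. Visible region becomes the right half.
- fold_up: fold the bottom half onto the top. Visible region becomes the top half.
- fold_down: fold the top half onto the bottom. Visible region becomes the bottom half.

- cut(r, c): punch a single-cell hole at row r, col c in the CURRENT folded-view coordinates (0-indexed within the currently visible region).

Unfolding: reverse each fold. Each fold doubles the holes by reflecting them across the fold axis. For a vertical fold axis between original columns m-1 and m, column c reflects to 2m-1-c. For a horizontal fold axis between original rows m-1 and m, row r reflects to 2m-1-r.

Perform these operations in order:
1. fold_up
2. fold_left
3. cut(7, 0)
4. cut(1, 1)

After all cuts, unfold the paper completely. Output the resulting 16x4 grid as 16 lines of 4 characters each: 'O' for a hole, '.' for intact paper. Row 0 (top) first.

Answer: ....
.OO.
....
....
....
....
....
O..O
O..O
....
....
....
....
....
.OO.
....

Derivation:
Op 1 fold_up: fold axis h@8; visible region now rows[0,8) x cols[0,4) = 8x4
Op 2 fold_left: fold axis v@2; visible region now rows[0,8) x cols[0,2) = 8x2
Op 3 cut(7, 0): punch at orig (7,0); cuts so far [(7, 0)]; region rows[0,8) x cols[0,2) = 8x2
Op 4 cut(1, 1): punch at orig (1,1); cuts so far [(1, 1), (7, 0)]; region rows[0,8) x cols[0,2) = 8x2
Unfold 1 (reflect across v@2): 4 holes -> [(1, 1), (1, 2), (7, 0), (7, 3)]
Unfold 2 (reflect across h@8): 8 holes -> [(1, 1), (1, 2), (7, 0), (7, 3), (8, 0), (8, 3), (14, 1), (14, 2)]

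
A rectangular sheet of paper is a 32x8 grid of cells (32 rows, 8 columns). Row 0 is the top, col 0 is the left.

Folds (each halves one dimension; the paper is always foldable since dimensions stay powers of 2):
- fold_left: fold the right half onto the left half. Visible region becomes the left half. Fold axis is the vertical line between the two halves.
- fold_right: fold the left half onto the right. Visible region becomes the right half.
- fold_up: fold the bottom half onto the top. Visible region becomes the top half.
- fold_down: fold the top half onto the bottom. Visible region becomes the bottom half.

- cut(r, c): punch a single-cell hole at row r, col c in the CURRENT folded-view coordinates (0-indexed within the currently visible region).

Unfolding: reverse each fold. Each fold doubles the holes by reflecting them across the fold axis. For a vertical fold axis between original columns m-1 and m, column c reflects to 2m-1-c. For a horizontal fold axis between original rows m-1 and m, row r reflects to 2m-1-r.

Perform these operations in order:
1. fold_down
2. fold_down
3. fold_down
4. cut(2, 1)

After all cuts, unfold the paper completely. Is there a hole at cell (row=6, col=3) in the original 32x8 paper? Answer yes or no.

Op 1 fold_down: fold axis h@16; visible region now rows[16,32) x cols[0,8) = 16x8
Op 2 fold_down: fold axis h@24; visible region now rows[24,32) x cols[0,8) = 8x8
Op 3 fold_down: fold axis h@28; visible region now rows[28,32) x cols[0,8) = 4x8
Op 4 cut(2, 1): punch at orig (30,1); cuts so far [(30, 1)]; region rows[28,32) x cols[0,8) = 4x8
Unfold 1 (reflect across h@28): 2 holes -> [(25, 1), (30, 1)]
Unfold 2 (reflect across h@24): 4 holes -> [(17, 1), (22, 1), (25, 1), (30, 1)]
Unfold 3 (reflect across h@16): 8 holes -> [(1, 1), (6, 1), (9, 1), (14, 1), (17, 1), (22, 1), (25, 1), (30, 1)]
Holes: [(1, 1), (6, 1), (9, 1), (14, 1), (17, 1), (22, 1), (25, 1), (30, 1)]

Answer: no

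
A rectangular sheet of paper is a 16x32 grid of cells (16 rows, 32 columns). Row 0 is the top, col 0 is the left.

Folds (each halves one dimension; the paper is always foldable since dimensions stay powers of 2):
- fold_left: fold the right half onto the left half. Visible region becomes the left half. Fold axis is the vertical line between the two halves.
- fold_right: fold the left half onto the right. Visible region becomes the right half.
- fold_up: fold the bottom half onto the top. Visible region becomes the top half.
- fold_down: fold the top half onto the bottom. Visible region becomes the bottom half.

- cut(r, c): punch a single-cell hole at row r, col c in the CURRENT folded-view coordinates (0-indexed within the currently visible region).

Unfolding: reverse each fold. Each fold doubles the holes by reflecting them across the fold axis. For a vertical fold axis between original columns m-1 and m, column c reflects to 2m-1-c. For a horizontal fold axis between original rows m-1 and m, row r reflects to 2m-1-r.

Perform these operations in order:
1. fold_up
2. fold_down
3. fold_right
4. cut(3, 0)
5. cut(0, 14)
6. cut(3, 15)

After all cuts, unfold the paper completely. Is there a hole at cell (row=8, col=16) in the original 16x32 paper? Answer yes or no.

Answer: yes

Derivation:
Op 1 fold_up: fold axis h@8; visible region now rows[0,8) x cols[0,32) = 8x32
Op 2 fold_down: fold axis h@4; visible region now rows[4,8) x cols[0,32) = 4x32
Op 3 fold_right: fold axis v@16; visible region now rows[4,8) x cols[16,32) = 4x16
Op 4 cut(3, 0): punch at orig (7,16); cuts so far [(7, 16)]; region rows[4,8) x cols[16,32) = 4x16
Op 5 cut(0, 14): punch at orig (4,30); cuts so far [(4, 30), (7, 16)]; region rows[4,8) x cols[16,32) = 4x16
Op 6 cut(3, 15): punch at orig (7,31); cuts so far [(4, 30), (7, 16), (7, 31)]; region rows[4,8) x cols[16,32) = 4x16
Unfold 1 (reflect across v@16): 6 holes -> [(4, 1), (4, 30), (7, 0), (7, 15), (7, 16), (7, 31)]
Unfold 2 (reflect across h@4): 12 holes -> [(0, 0), (0, 15), (0, 16), (0, 31), (3, 1), (3, 30), (4, 1), (4, 30), (7, 0), (7, 15), (7, 16), (7, 31)]
Unfold 3 (reflect across h@8): 24 holes -> [(0, 0), (0, 15), (0, 16), (0, 31), (3, 1), (3, 30), (4, 1), (4, 30), (7, 0), (7, 15), (7, 16), (7, 31), (8, 0), (8, 15), (8, 16), (8, 31), (11, 1), (11, 30), (12, 1), (12, 30), (15, 0), (15, 15), (15, 16), (15, 31)]
Holes: [(0, 0), (0, 15), (0, 16), (0, 31), (3, 1), (3, 30), (4, 1), (4, 30), (7, 0), (7, 15), (7, 16), (7, 31), (8, 0), (8, 15), (8, 16), (8, 31), (11, 1), (11, 30), (12, 1), (12, 30), (15, 0), (15, 15), (15, 16), (15, 31)]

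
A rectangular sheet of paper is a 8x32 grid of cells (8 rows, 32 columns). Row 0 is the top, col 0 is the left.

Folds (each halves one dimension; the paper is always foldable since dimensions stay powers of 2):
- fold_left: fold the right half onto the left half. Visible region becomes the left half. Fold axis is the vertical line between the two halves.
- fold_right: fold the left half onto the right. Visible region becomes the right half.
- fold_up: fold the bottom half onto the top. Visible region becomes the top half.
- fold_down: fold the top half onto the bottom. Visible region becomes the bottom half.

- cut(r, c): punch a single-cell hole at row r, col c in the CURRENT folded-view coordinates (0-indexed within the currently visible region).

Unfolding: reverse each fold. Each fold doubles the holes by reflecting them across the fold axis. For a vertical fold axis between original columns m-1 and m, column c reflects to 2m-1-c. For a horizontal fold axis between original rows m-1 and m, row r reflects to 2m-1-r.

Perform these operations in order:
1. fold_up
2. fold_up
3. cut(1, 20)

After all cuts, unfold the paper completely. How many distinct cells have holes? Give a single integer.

Op 1 fold_up: fold axis h@4; visible region now rows[0,4) x cols[0,32) = 4x32
Op 2 fold_up: fold axis h@2; visible region now rows[0,2) x cols[0,32) = 2x32
Op 3 cut(1, 20): punch at orig (1,20); cuts so far [(1, 20)]; region rows[0,2) x cols[0,32) = 2x32
Unfold 1 (reflect across h@2): 2 holes -> [(1, 20), (2, 20)]
Unfold 2 (reflect across h@4): 4 holes -> [(1, 20), (2, 20), (5, 20), (6, 20)]

Answer: 4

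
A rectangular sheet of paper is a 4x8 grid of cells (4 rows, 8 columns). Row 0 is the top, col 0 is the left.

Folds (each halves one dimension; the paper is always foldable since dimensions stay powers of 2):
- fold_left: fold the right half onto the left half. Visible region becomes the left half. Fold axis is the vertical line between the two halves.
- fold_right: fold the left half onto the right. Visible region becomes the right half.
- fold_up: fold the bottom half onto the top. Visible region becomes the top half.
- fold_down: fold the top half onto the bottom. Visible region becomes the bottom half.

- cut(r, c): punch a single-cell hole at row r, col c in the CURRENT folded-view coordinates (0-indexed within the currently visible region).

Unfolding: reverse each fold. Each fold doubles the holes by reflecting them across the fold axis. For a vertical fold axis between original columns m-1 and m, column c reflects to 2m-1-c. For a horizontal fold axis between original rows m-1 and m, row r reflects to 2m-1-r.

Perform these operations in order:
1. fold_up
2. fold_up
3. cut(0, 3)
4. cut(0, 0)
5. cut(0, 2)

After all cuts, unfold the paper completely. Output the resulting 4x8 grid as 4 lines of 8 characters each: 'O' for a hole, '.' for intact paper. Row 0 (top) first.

Op 1 fold_up: fold axis h@2; visible region now rows[0,2) x cols[0,8) = 2x8
Op 2 fold_up: fold axis h@1; visible region now rows[0,1) x cols[0,8) = 1x8
Op 3 cut(0, 3): punch at orig (0,3); cuts so far [(0, 3)]; region rows[0,1) x cols[0,8) = 1x8
Op 4 cut(0, 0): punch at orig (0,0); cuts so far [(0, 0), (0, 3)]; region rows[0,1) x cols[0,8) = 1x8
Op 5 cut(0, 2): punch at orig (0,2); cuts so far [(0, 0), (0, 2), (0, 3)]; region rows[0,1) x cols[0,8) = 1x8
Unfold 1 (reflect across h@1): 6 holes -> [(0, 0), (0, 2), (0, 3), (1, 0), (1, 2), (1, 3)]
Unfold 2 (reflect across h@2): 12 holes -> [(0, 0), (0, 2), (0, 3), (1, 0), (1, 2), (1, 3), (2, 0), (2, 2), (2, 3), (3, 0), (3, 2), (3, 3)]

Answer: O.OO....
O.OO....
O.OO....
O.OO....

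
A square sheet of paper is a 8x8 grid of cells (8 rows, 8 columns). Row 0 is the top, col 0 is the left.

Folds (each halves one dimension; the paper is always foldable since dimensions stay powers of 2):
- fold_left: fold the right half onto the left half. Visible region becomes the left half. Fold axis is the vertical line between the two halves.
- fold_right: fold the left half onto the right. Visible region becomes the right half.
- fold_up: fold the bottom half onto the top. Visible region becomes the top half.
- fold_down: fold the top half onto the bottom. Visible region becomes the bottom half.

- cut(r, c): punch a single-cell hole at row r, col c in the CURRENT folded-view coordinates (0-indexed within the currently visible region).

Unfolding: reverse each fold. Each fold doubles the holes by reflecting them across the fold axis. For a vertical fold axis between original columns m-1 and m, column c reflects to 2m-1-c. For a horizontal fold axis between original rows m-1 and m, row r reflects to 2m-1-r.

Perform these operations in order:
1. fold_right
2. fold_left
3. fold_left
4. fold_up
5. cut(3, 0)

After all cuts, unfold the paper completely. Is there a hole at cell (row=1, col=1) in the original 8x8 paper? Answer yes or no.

Answer: no

Derivation:
Op 1 fold_right: fold axis v@4; visible region now rows[0,8) x cols[4,8) = 8x4
Op 2 fold_left: fold axis v@6; visible region now rows[0,8) x cols[4,6) = 8x2
Op 3 fold_left: fold axis v@5; visible region now rows[0,8) x cols[4,5) = 8x1
Op 4 fold_up: fold axis h@4; visible region now rows[0,4) x cols[4,5) = 4x1
Op 5 cut(3, 0): punch at orig (3,4); cuts so far [(3, 4)]; region rows[0,4) x cols[4,5) = 4x1
Unfold 1 (reflect across h@4): 2 holes -> [(3, 4), (4, 4)]
Unfold 2 (reflect across v@5): 4 holes -> [(3, 4), (3, 5), (4, 4), (4, 5)]
Unfold 3 (reflect across v@6): 8 holes -> [(3, 4), (3, 5), (3, 6), (3, 7), (4, 4), (4, 5), (4, 6), (4, 7)]
Unfold 4 (reflect across v@4): 16 holes -> [(3, 0), (3, 1), (3, 2), (3, 3), (3, 4), (3, 5), (3, 6), (3, 7), (4, 0), (4, 1), (4, 2), (4, 3), (4, 4), (4, 5), (4, 6), (4, 7)]
Holes: [(3, 0), (3, 1), (3, 2), (3, 3), (3, 4), (3, 5), (3, 6), (3, 7), (4, 0), (4, 1), (4, 2), (4, 3), (4, 4), (4, 5), (4, 6), (4, 7)]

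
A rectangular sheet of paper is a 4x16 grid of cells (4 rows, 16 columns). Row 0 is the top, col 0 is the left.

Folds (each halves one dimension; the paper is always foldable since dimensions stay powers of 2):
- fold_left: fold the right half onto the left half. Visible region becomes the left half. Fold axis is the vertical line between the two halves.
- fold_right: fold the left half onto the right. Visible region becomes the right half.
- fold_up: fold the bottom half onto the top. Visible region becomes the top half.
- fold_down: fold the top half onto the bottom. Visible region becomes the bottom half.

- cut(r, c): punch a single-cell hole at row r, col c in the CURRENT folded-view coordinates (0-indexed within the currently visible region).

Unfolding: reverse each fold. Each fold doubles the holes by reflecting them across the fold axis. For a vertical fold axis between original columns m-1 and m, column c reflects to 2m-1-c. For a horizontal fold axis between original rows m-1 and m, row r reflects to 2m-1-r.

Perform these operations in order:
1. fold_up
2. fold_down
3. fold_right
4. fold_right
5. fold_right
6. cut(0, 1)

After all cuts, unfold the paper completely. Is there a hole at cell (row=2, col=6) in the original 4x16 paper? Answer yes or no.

Op 1 fold_up: fold axis h@2; visible region now rows[0,2) x cols[0,16) = 2x16
Op 2 fold_down: fold axis h@1; visible region now rows[1,2) x cols[0,16) = 1x16
Op 3 fold_right: fold axis v@8; visible region now rows[1,2) x cols[8,16) = 1x8
Op 4 fold_right: fold axis v@12; visible region now rows[1,2) x cols[12,16) = 1x4
Op 5 fold_right: fold axis v@14; visible region now rows[1,2) x cols[14,16) = 1x2
Op 6 cut(0, 1): punch at orig (1,15); cuts so far [(1, 15)]; region rows[1,2) x cols[14,16) = 1x2
Unfold 1 (reflect across v@14): 2 holes -> [(1, 12), (1, 15)]
Unfold 2 (reflect across v@12): 4 holes -> [(1, 8), (1, 11), (1, 12), (1, 15)]
Unfold 3 (reflect across v@8): 8 holes -> [(1, 0), (1, 3), (1, 4), (1, 7), (1, 8), (1, 11), (1, 12), (1, 15)]
Unfold 4 (reflect across h@1): 16 holes -> [(0, 0), (0, 3), (0, 4), (0, 7), (0, 8), (0, 11), (0, 12), (0, 15), (1, 0), (1, 3), (1, 4), (1, 7), (1, 8), (1, 11), (1, 12), (1, 15)]
Unfold 5 (reflect across h@2): 32 holes -> [(0, 0), (0, 3), (0, 4), (0, 7), (0, 8), (0, 11), (0, 12), (0, 15), (1, 0), (1, 3), (1, 4), (1, 7), (1, 8), (1, 11), (1, 12), (1, 15), (2, 0), (2, 3), (2, 4), (2, 7), (2, 8), (2, 11), (2, 12), (2, 15), (3, 0), (3, 3), (3, 4), (3, 7), (3, 8), (3, 11), (3, 12), (3, 15)]
Holes: [(0, 0), (0, 3), (0, 4), (0, 7), (0, 8), (0, 11), (0, 12), (0, 15), (1, 0), (1, 3), (1, 4), (1, 7), (1, 8), (1, 11), (1, 12), (1, 15), (2, 0), (2, 3), (2, 4), (2, 7), (2, 8), (2, 11), (2, 12), (2, 15), (3, 0), (3, 3), (3, 4), (3, 7), (3, 8), (3, 11), (3, 12), (3, 15)]

Answer: no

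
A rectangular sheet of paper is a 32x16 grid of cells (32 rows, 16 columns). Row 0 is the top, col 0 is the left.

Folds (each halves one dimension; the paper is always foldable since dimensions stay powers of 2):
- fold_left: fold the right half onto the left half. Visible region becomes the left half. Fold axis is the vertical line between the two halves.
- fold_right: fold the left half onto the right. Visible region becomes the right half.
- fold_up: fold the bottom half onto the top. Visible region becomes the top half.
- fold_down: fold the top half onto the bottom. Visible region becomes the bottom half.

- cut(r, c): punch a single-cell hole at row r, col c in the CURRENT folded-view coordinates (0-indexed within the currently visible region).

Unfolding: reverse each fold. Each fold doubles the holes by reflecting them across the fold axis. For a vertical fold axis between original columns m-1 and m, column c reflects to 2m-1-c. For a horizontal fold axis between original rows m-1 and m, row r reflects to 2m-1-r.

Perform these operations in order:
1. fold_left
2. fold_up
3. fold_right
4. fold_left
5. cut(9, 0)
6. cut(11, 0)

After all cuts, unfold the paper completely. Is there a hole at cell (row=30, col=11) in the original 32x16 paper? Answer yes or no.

Answer: no

Derivation:
Op 1 fold_left: fold axis v@8; visible region now rows[0,32) x cols[0,8) = 32x8
Op 2 fold_up: fold axis h@16; visible region now rows[0,16) x cols[0,8) = 16x8
Op 3 fold_right: fold axis v@4; visible region now rows[0,16) x cols[4,8) = 16x4
Op 4 fold_left: fold axis v@6; visible region now rows[0,16) x cols[4,6) = 16x2
Op 5 cut(9, 0): punch at orig (9,4); cuts so far [(9, 4)]; region rows[0,16) x cols[4,6) = 16x2
Op 6 cut(11, 0): punch at orig (11,4); cuts so far [(9, 4), (11, 4)]; region rows[0,16) x cols[4,6) = 16x2
Unfold 1 (reflect across v@6): 4 holes -> [(9, 4), (9, 7), (11, 4), (11, 7)]
Unfold 2 (reflect across v@4): 8 holes -> [(9, 0), (9, 3), (9, 4), (9, 7), (11, 0), (11, 3), (11, 4), (11, 7)]
Unfold 3 (reflect across h@16): 16 holes -> [(9, 0), (9, 3), (9, 4), (9, 7), (11, 0), (11, 3), (11, 4), (11, 7), (20, 0), (20, 3), (20, 4), (20, 7), (22, 0), (22, 3), (22, 4), (22, 7)]
Unfold 4 (reflect across v@8): 32 holes -> [(9, 0), (9, 3), (9, 4), (9, 7), (9, 8), (9, 11), (9, 12), (9, 15), (11, 0), (11, 3), (11, 4), (11, 7), (11, 8), (11, 11), (11, 12), (11, 15), (20, 0), (20, 3), (20, 4), (20, 7), (20, 8), (20, 11), (20, 12), (20, 15), (22, 0), (22, 3), (22, 4), (22, 7), (22, 8), (22, 11), (22, 12), (22, 15)]
Holes: [(9, 0), (9, 3), (9, 4), (9, 7), (9, 8), (9, 11), (9, 12), (9, 15), (11, 0), (11, 3), (11, 4), (11, 7), (11, 8), (11, 11), (11, 12), (11, 15), (20, 0), (20, 3), (20, 4), (20, 7), (20, 8), (20, 11), (20, 12), (20, 15), (22, 0), (22, 3), (22, 4), (22, 7), (22, 8), (22, 11), (22, 12), (22, 15)]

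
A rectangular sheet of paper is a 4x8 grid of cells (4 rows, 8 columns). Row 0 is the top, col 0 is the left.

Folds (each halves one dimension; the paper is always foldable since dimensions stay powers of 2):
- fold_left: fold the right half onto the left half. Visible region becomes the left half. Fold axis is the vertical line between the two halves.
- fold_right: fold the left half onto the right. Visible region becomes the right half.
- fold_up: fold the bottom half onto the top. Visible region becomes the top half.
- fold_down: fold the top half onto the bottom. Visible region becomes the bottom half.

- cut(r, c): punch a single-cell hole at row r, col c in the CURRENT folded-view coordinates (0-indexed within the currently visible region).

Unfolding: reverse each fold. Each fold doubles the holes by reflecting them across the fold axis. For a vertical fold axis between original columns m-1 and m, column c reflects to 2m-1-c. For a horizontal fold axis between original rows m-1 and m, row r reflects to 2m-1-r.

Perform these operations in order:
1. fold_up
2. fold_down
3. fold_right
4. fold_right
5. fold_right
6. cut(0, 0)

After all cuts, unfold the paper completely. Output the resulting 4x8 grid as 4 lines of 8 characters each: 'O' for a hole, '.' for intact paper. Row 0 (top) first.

Answer: OOOOOOOO
OOOOOOOO
OOOOOOOO
OOOOOOOO

Derivation:
Op 1 fold_up: fold axis h@2; visible region now rows[0,2) x cols[0,8) = 2x8
Op 2 fold_down: fold axis h@1; visible region now rows[1,2) x cols[0,8) = 1x8
Op 3 fold_right: fold axis v@4; visible region now rows[1,2) x cols[4,8) = 1x4
Op 4 fold_right: fold axis v@6; visible region now rows[1,2) x cols[6,8) = 1x2
Op 5 fold_right: fold axis v@7; visible region now rows[1,2) x cols[7,8) = 1x1
Op 6 cut(0, 0): punch at orig (1,7); cuts so far [(1, 7)]; region rows[1,2) x cols[7,8) = 1x1
Unfold 1 (reflect across v@7): 2 holes -> [(1, 6), (1, 7)]
Unfold 2 (reflect across v@6): 4 holes -> [(1, 4), (1, 5), (1, 6), (1, 7)]
Unfold 3 (reflect across v@4): 8 holes -> [(1, 0), (1, 1), (1, 2), (1, 3), (1, 4), (1, 5), (1, 6), (1, 7)]
Unfold 4 (reflect across h@1): 16 holes -> [(0, 0), (0, 1), (0, 2), (0, 3), (0, 4), (0, 5), (0, 6), (0, 7), (1, 0), (1, 1), (1, 2), (1, 3), (1, 4), (1, 5), (1, 6), (1, 7)]
Unfold 5 (reflect across h@2): 32 holes -> [(0, 0), (0, 1), (0, 2), (0, 3), (0, 4), (0, 5), (0, 6), (0, 7), (1, 0), (1, 1), (1, 2), (1, 3), (1, 4), (1, 5), (1, 6), (1, 7), (2, 0), (2, 1), (2, 2), (2, 3), (2, 4), (2, 5), (2, 6), (2, 7), (3, 0), (3, 1), (3, 2), (3, 3), (3, 4), (3, 5), (3, 6), (3, 7)]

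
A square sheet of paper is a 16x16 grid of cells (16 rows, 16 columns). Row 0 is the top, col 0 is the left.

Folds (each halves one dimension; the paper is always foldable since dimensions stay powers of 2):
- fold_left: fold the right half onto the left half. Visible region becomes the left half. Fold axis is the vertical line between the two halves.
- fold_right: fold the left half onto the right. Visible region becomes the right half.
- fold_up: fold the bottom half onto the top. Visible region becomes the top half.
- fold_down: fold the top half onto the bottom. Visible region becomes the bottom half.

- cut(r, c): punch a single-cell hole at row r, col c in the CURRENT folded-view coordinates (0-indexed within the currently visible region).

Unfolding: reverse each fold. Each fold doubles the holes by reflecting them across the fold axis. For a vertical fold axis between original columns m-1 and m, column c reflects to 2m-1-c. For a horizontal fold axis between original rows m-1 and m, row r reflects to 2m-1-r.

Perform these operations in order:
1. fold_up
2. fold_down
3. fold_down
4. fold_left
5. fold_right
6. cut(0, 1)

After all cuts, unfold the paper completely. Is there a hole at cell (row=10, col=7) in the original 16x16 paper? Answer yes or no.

Answer: no

Derivation:
Op 1 fold_up: fold axis h@8; visible region now rows[0,8) x cols[0,16) = 8x16
Op 2 fold_down: fold axis h@4; visible region now rows[4,8) x cols[0,16) = 4x16
Op 3 fold_down: fold axis h@6; visible region now rows[6,8) x cols[0,16) = 2x16
Op 4 fold_left: fold axis v@8; visible region now rows[6,8) x cols[0,8) = 2x8
Op 5 fold_right: fold axis v@4; visible region now rows[6,8) x cols[4,8) = 2x4
Op 6 cut(0, 1): punch at orig (6,5); cuts so far [(6, 5)]; region rows[6,8) x cols[4,8) = 2x4
Unfold 1 (reflect across v@4): 2 holes -> [(6, 2), (6, 5)]
Unfold 2 (reflect across v@8): 4 holes -> [(6, 2), (6, 5), (6, 10), (6, 13)]
Unfold 3 (reflect across h@6): 8 holes -> [(5, 2), (5, 5), (5, 10), (5, 13), (6, 2), (6, 5), (6, 10), (6, 13)]
Unfold 4 (reflect across h@4): 16 holes -> [(1, 2), (1, 5), (1, 10), (1, 13), (2, 2), (2, 5), (2, 10), (2, 13), (5, 2), (5, 5), (5, 10), (5, 13), (6, 2), (6, 5), (6, 10), (6, 13)]
Unfold 5 (reflect across h@8): 32 holes -> [(1, 2), (1, 5), (1, 10), (1, 13), (2, 2), (2, 5), (2, 10), (2, 13), (5, 2), (5, 5), (5, 10), (5, 13), (6, 2), (6, 5), (6, 10), (6, 13), (9, 2), (9, 5), (9, 10), (9, 13), (10, 2), (10, 5), (10, 10), (10, 13), (13, 2), (13, 5), (13, 10), (13, 13), (14, 2), (14, 5), (14, 10), (14, 13)]
Holes: [(1, 2), (1, 5), (1, 10), (1, 13), (2, 2), (2, 5), (2, 10), (2, 13), (5, 2), (5, 5), (5, 10), (5, 13), (6, 2), (6, 5), (6, 10), (6, 13), (9, 2), (9, 5), (9, 10), (9, 13), (10, 2), (10, 5), (10, 10), (10, 13), (13, 2), (13, 5), (13, 10), (13, 13), (14, 2), (14, 5), (14, 10), (14, 13)]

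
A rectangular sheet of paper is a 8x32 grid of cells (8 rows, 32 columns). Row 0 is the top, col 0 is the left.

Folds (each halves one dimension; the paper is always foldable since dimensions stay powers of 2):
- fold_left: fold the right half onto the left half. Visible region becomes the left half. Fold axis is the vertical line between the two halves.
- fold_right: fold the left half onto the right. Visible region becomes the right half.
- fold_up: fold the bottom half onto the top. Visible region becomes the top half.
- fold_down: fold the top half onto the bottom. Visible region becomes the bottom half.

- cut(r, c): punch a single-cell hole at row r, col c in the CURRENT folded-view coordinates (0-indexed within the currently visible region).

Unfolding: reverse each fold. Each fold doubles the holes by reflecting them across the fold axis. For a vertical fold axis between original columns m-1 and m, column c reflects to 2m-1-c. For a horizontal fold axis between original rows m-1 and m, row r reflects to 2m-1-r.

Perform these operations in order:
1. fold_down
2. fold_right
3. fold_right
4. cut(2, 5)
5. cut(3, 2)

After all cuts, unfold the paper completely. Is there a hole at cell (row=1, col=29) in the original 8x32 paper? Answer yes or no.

Op 1 fold_down: fold axis h@4; visible region now rows[4,8) x cols[0,32) = 4x32
Op 2 fold_right: fold axis v@16; visible region now rows[4,8) x cols[16,32) = 4x16
Op 3 fold_right: fold axis v@24; visible region now rows[4,8) x cols[24,32) = 4x8
Op 4 cut(2, 5): punch at orig (6,29); cuts so far [(6, 29)]; region rows[4,8) x cols[24,32) = 4x8
Op 5 cut(3, 2): punch at orig (7,26); cuts so far [(6, 29), (7, 26)]; region rows[4,8) x cols[24,32) = 4x8
Unfold 1 (reflect across v@24): 4 holes -> [(6, 18), (6, 29), (7, 21), (7, 26)]
Unfold 2 (reflect across v@16): 8 holes -> [(6, 2), (6, 13), (6, 18), (6, 29), (7, 5), (7, 10), (7, 21), (7, 26)]
Unfold 3 (reflect across h@4): 16 holes -> [(0, 5), (0, 10), (0, 21), (0, 26), (1, 2), (1, 13), (1, 18), (1, 29), (6, 2), (6, 13), (6, 18), (6, 29), (7, 5), (7, 10), (7, 21), (7, 26)]
Holes: [(0, 5), (0, 10), (0, 21), (0, 26), (1, 2), (1, 13), (1, 18), (1, 29), (6, 2), (6, 13), (6, 18), (6, 29), (7, 5), (7, 10), (7, 21), (7, 26)]

Answer: yes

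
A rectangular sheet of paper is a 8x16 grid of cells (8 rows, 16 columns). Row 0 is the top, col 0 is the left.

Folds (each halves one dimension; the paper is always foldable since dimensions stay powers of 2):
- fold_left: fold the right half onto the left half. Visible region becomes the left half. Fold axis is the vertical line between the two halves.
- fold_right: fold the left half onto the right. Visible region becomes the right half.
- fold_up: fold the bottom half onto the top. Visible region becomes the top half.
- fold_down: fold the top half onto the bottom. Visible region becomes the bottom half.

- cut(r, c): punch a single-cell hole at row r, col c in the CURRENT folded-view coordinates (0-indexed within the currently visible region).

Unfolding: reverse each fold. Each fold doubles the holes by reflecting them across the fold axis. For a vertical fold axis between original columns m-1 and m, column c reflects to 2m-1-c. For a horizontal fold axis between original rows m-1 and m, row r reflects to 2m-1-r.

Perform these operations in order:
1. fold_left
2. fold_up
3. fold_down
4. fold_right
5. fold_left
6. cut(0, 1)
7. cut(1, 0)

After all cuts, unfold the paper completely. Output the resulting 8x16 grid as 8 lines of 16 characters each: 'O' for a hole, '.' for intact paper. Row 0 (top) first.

Op 1 fold_left: fold axis v@8; visible region now rows[0,8) x cols[0,8) = 8x8
Op 2 fold_up: fold axis h@4; visible region now rows[0,4) x cols[0,8) = 4x8
Op 3 fold_down: fold axis h@2; visible region now rows[2,4) x cols[0,8) = 2x8
Op 4 fold_right: fold axis v@4; visible region now rows[2,4) x cols[4,8) = 2x4
Op 5 fold_left: fold axis v@6; visible region now rows[2,4) x cols[4,6) = 2x2
Op 6 cut(0, 1): punch at orig (2,5); cuts so far [(2, 5)]; region rows[2,4) x cols[4,6) = 2x2
Op 7 cut(1, 0): punch at orig (3,4); cuts so far [(2, 5), (3, 4)]; region rows[2,4) x cols[4,6) = 2x2
Unfold 1 (reflect across v@6): 4 holes -> [(2, 5), (2, 6), (3, 4), (3, 7)]
Unfold 2 (reflect across v@4): 8 holes -> [(2, 1), (2, 2), (2, 5), (2, 6), (3, 0), (3, 3), (3, 4), (3, 7)]
Unfold 3 (reflect across h@2): 16 holes -> [(0, 0), (0, 3), (0, 4), (0, 7), (1, 1), (1, 2), (1, 5), (1, 6), (2, 1), (2, 2), (2, 5), (2, 6), (3, 0), (3, 3), (3, 4), (3, 7)]
Unfold 4 (reflect across h@4): 32 holes -> [(0, 0), (0, 3), (0, 4), (0, 7), (1, 1), (1, 2), (1, 5), (1, 6), (2, 1), (2, 2), (2, 5), (2, 6), (3, 0), (3, 3), (3, 4), (3, 7), (4, 0), (4, 3), (4, 4), (4, 7), (5, 1), (5, 2), (5, 5), (5, 6), (6, 1), (6, 2), (6, 5), (6, 6), (7, 0), (7, 3), (7, 4), (7, 7)]
Unfold 5 (reflect across v@8): 64 holes -> [(0, 0), (0, 3), (0, 4), (0, 7), (0, 8), (0, 11), (0, 12), (0, 15), (1, 1), (1, 2), (1, 5), (1, 6), (1, 9), (1, 10), (1, 13), (1, 14), (2, 1), (2, 2), (2, 5), (2, 6), (2, 9), (2, 10), (2, 13), (2, 14), (3, 0), (3, 3), (3, 4), (3, 7), (3, 8), (3, 11), (3, 12), (3, 15), (4, 0), (4, 3), (4, 4), (4, 7), (4, 8), (4, 11), (4, 12), (4, 15), (5, 1), (5, 2), (5, 5), (5, 6), (5, 9), (5, 10), (5, 13), (5, 14), (6, 1), (6, 2), (6, 5), (6, 6), (6, 9), (6, 10), (6, 13), (6, 14), (7, 0), (7, 3), (7, 4), (7, 7), (7, 8), (7, 11), (7, 12), (7, 15)]

Answer: O..OO..OO..OO..O
.OO..OO..OO..OO.
.OO..OO..OO..OO.
O..OO..OO..OO..O
O..OO..OO..OO..O
.OO..OO..OO..OO.
.OO..OO..OO..OO.
O..OO..OO..OO..O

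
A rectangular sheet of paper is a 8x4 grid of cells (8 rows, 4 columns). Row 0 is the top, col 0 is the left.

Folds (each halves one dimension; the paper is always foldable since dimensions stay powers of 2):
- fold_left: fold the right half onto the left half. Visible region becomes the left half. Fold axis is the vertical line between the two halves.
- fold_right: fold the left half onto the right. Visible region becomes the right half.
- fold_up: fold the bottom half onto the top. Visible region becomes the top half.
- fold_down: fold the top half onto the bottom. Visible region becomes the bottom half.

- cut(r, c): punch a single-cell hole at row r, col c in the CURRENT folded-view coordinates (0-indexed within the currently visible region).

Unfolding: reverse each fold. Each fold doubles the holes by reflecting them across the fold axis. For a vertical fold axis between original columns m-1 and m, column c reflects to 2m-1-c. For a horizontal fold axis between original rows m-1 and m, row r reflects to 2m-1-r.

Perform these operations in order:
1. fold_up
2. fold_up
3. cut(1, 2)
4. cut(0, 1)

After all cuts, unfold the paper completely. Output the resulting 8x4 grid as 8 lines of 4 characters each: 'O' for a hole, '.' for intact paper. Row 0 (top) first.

Op 1 fold_up: fold axis h@4; visible region now rows[0,4) x cols[0,4) = 4x4
Op 2 fold_up: fold axis h@2; visible region now rows[0,2) x cols[0,4) = 2x4
Op 3 cut(1, 2): punch at orig (1,2); cuts so far [(1, 2)]; region rows[0,2) x cols[0,4) = 2x4
Op 4 cut(0, 1): punch at orig (0,1); cuts so far [(0, 1), (1, 2)]; region rows[0,2) x cols[0,4) = 2x4
Unfold 1 (reflect across h@2): 4 holes -> [(0, 1), (1, 2), (2, 2), (3, 1)]
Unfold 2 (reflect across h@4): 8 holes -> [(0, 1), (1, 2), (2, 2), (3, 1), (4, 1), (5, 2), (6, 2), (7, 1)]

Answer: .O..
..O.
..O.
.O..
.O..
..O.
..O.
.O..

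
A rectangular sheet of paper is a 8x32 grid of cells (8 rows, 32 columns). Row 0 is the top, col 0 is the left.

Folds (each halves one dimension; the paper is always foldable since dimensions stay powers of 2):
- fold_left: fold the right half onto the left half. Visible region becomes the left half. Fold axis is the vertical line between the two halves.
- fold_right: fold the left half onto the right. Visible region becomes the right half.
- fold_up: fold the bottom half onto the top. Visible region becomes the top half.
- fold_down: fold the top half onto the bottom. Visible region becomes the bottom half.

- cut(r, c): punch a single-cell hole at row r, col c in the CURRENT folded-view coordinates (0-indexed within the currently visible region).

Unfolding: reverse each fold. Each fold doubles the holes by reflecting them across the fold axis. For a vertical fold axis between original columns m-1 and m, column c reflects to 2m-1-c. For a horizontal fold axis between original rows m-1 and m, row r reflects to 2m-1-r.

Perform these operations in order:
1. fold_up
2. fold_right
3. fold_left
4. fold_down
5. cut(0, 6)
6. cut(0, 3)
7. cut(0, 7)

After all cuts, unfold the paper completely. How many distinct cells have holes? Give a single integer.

Answer: 48

Derivation:
Op 1 fold_up: fold axis h@4; visible region now rows[0,4) x cols[0,32) = 4x32
Op 2 fold_right: fold axis v@16; visible region now rows[0,4) x cols[16,32) = 4x16
Op 3 fold_left: fold axis v@24; visible region now rows[0,4) x cols[16,24) = 4x8
Op 4 fold_down: fold axis h@2; visible region now rows[2,4) x cols[16,24) = 2x8
Op 5 cut(0, 6): punch at orig (2,22); cuts so far [(2, 22)]; region rows[2,4) x cols[16,24) = 2x8
Op 6 cut(0, 3): punch at orig (2,19); cuts so far [(2, 19), (2, 22)]; region rows[2,4) x cols[16,24) = 2x8
Op 7 cut(0, 7): punch at orig (2,23); cuts so far [(2, 19), (2, 22), (2, 23)]; region rows[2,4) x cols[16,24) = 2x8
Unfold 1 (reflect across h@2): 6 holes -> [(1, 19), (1, 22), (1, 23), (2, 19), (2, 22), (2, 23)]
Unfold 2 (reflect across v@24): 12 holes -> [(1, 19), (1, 22), (1, 23), (1, 24), (1, 25), (1, 28), (2, 19), (2, 22), (2, 23), (2, 24), (2, 25), (2, 28)]
Unfold 3 (reflect across v@16): 24 holes -> [(1, 3), (1, 6), (1, 7), (1, 8), (1, 9), (1, 12), (1, 19), (1, 22), (1, 23), (1, 24), (1, 25), (1, 28), (2, 3), (2, 6), (2, 7), (2, 8), (2, 9), (2, 12), (2, 19), (2, 22), (2, 23), (2, 24), (2, 25), (2, 28)]
Unfold 4 (reflect across h@4): 48 holes -> [(1, 3), (1, 6), (1, 7), (1, 8), (1, 9), (1, 12), (1, 19), (1, 22), (1, 23), (1, 24), (1, 25), (1, 28), (2, 3), (2, 6), (2, 7), (2, 8), (2, 9), (2, 12), (2, 19), (2, 22), (2, 23), (2, 24), (2, 25), (2, 28), (5, 3), (5, 6), (5, 7), (5, 8), (5, 9), (5, 12), (5, 19), (5, 22), (5, 23), (5, 24), (5, 25), (5, 28), (6, 3), (6, 6), (6, 7), (6, 8), (6, 9), (6, 12), (6, 19), (6, 22), (6, 23), (6, 24), (6, 25), (6, 28)]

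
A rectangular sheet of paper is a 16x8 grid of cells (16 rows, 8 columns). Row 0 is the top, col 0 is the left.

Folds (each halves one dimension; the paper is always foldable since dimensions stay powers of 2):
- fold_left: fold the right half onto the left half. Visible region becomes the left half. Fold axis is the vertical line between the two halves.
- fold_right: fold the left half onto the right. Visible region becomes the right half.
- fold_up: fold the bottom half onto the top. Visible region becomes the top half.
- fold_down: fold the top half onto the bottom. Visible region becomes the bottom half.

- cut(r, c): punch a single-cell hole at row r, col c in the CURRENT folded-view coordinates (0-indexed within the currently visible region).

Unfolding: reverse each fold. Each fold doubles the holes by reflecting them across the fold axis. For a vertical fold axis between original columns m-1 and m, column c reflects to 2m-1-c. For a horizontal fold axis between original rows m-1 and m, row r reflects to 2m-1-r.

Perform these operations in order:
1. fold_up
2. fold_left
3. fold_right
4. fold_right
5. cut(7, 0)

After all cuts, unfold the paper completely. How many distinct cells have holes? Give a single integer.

Answer: 16

Derivation:
Op 1 fold_up: fold axis h@8; visible region now rows[0,8) x cols[0,8) = 8x8
Op 2 fold_left: fold axis v@4; visible region now rows[0,8) x cols[0,4) = 8x4
Op 3 fold_right: fold axis v@2; visible region now rows[0,8) x cols[2,4) = 8x2
Op 4 fold_right: fold axis v@3; visible region now rows[0,8) x cols[3,4) = 8x1
Op 5 cut(7, 0): punch at orig (7,3); cuts so far [(7, 3)]; region rows[0,8) x cols[3,4) = 8x1
Unfold 1 (reflect across v@3): 2 holes -> [(7, 2), (7, 3)]
Unfold 2 (reflect across v@2): 4 holes -> [(7, 0), (7, 1), (7, 2), (7, 3)]
Unfold 3 (reflect across v@4): 8 holes -> [(7, 0), (7, 1), (7, 2), (7, 3), (7, 4), (7, 5), (7, 6), (7, 7)]
Unfold 4 (reflect across h@8): 16 holes -> [(7, 0), (7, 1), (7, 2), (7, 3), (7, 4), (7, 5), (7, 6), (7, 7), (8, 0), (8, 1), (8, 2), (8, 3), (8, 4), (8, 5), (8, 6), (8, 7)]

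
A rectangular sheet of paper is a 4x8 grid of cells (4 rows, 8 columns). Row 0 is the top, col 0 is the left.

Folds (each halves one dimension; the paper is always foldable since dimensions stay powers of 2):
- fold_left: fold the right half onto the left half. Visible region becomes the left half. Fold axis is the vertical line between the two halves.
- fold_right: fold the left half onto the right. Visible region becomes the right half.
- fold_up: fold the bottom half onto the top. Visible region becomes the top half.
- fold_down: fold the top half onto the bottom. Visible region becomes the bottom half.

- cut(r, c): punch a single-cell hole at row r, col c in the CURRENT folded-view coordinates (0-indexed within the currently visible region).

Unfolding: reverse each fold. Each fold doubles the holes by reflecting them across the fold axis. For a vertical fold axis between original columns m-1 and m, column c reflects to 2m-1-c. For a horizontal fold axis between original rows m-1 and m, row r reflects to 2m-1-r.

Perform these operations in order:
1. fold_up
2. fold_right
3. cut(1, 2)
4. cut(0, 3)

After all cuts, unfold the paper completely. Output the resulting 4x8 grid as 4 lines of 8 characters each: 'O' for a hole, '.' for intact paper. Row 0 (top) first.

Answer: O......O
.O....O.
.O....O.
O......O

Derivation:
Op 1 fold_up: fold axis h@2; visible region now rows[0,2) x cols[0,8) = 2x8
Op 2 fold_right: fold axis v@4; visible region now rows[0,2) x cols[4,8) = 2x4
Op 3 cut(1, 2): punch at orig (1,6); cuts so far [(1, 6)]; region rows[0,2) x cols[4,8) = 2x4
Op 4 cut(0, 3): punch at orig (0,7); cuts so far [(0, 7), (1, 6)]; region rows[0,2) x cols[4,8) = 2x4
Unfold 1 (reflect across v@4): 4 holes -> [(0, 0), (0, 7), (1, 1), (1, 6)]
Unfold 2 (reflect across h@2): 8 holes -> [(0, 0), (0, 7), (1, 1), (1, 6), (2, 1), (2, 6), (3, 0), (3, 7)]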